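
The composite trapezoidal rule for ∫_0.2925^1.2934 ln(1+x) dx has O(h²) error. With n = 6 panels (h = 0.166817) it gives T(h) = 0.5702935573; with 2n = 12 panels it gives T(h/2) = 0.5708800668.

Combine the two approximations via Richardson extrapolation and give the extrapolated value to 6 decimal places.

r = 2: numerator weight 4, denominator 3.
4·0.5708800668 − 0.5702935573 = 1.7132267099
Divide by 2^2 − 1 = 3.
So the Richardson estimate is 0.5710755700.

0.571076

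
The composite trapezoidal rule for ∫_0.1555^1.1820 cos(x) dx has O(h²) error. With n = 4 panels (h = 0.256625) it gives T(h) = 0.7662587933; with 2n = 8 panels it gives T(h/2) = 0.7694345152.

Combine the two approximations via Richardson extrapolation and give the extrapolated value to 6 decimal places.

Method order is 2; weight 2^2 = 4.
Weighted: 3.0777380608 − 0.7662587933 = 2.3114792675
(4 × 0.7694345152 − 0.7662587933)/(4 − 1) = 0.7704930892

0.770493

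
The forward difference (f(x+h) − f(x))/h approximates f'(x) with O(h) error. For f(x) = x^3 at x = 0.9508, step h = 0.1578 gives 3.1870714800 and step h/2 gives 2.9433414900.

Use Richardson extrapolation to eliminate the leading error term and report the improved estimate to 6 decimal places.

2.699611

Error is O(h^1); halving h shrinks it by 2^1 = 2.
2·2.9433414900 = 5.8866829800; subtract 3.1870714800 → 2.6996115000
Divide by 2^1 − 1 = 1.
Extrapolated: 2.6996115000 / 1 = 2.6996115000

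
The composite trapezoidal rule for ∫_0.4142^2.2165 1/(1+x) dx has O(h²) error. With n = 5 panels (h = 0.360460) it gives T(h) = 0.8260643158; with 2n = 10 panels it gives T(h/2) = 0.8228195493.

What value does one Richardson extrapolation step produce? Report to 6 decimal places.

r = 2, so 2^r = 4.
Top: 4(0.8228195493) − (0.8260643158) = 2.4652138814
Denominator 4 − 1 = 3.
2.4652138814 ÷ 3 = 0.8217379605

0.821738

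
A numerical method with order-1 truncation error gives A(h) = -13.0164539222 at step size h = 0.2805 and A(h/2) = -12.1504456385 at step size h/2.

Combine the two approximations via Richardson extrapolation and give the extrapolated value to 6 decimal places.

Method order is 1; weight 2^1 = 2.
Top: 2(-12.1504456385) − (-13.0164539222) = -11.2844373548
Divide by 2^1 − 1 = 1.
Extrapolated: (-11.2844373548) / 1 = -11.2844373548

-11.284437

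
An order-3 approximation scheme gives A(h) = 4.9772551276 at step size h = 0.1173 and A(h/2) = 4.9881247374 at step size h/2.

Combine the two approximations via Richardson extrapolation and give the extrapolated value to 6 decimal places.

4.989678

Error is O(h^3); halving h shrinks it by 2^3 = 8.
8*4.9881247374 = 39.9049978992; 39.9049978992 − 4.9772551276 = 34.9277427716
(8*4.9881247374 − 4.9772551276)/(8 − 1) = 4.9896775388
Gap between inputs: 1.087e-02; correction applied: +0.0015528014.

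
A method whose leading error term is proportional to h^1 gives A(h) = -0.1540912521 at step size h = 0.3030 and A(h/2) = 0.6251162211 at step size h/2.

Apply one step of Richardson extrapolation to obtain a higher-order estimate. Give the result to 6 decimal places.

r = 1: numerator weight 2, denominator 1.
2·0.6251162211 = 1.2502324422; 1.2502324422 − (-0.1540912521) = 1.4043236943
R = 1.4043236943/1 = 1.4043236943

1.404324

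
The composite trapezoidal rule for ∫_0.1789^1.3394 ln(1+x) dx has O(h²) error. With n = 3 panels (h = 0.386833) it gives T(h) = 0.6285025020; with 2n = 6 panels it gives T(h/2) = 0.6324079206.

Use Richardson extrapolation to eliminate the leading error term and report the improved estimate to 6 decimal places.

0.633710

Order 2 gives 2^r = 4 and 2^r − 1 = 3.
A(h/2) − A(h) = 0.6324079206 − 0.6285025020 = 0.0039054186
Correction (A(h/2) − A(h))/(4 − 1) = 0.0039054186/3 = 0.0013018062
R = 0.6324079206 + 0.0013018062 = 0.6337097268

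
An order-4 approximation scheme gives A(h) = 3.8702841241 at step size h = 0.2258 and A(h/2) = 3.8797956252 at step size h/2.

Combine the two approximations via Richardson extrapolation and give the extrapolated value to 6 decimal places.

3.880430

With r = 4 the leading error scales as h^4, so the weight is 2^4 = 16.
Weighted: 62.0767300032 − 3.8702841241 = 58.2064458791
Extrapolated: 58.2064458791 / 15 = 3.8804297253
Shift from A(h/2): +0.0006341001.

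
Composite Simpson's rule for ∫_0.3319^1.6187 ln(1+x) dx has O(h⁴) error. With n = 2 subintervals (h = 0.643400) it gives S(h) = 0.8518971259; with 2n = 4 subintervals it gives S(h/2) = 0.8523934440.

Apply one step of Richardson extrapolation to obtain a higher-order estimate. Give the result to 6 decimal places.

r = 4, so 2^r = 16.
16*0.8523934440 − 0.8518971259 = 12.7863979781
Extrapolated: 12.7863979781 / 15 = 0.8524265319
Shift from A(h/2): +0.0000330879.

0.852427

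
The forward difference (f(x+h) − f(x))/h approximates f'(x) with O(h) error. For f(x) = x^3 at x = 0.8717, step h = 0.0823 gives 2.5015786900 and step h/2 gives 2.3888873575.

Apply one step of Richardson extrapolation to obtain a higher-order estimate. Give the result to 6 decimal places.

Leading term ∝ h^1; use weight 2 = 2^1.
2^1*A(h/2) = 4.7777747150; minus A(h) gives 2.2761960250.
Extrapolated: 2.2761960250 / 1 = 2.2761960250

2.276196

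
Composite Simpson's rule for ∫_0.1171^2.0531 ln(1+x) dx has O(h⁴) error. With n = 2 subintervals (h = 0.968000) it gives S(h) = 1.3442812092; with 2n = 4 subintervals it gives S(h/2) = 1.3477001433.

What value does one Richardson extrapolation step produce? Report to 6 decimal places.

Method order is 4; weight 2^4 = 16.
Difference of the inputs: 1.3477001433 − 1.3442812092 = 0.0034189341
Correction (A(h/2) − A(h))/(16 − 1) = 0.0034189341/15 = 0.0002279289
R = 1.3477001433 + 0.0002279289 = 1.3479280722
Shift from A(h/2): +0.0002279289.

1.347928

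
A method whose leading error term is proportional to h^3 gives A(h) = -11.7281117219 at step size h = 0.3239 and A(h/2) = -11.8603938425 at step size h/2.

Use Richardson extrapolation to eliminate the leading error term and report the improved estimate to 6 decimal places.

-11.879291

Leading term ∝ h^3; use weight 8 = 2^3.
Top: 8(-11.8603938425) − (-11.7281117219) = -83.1550390181
R = (-83.1550390181)/7 = -11.8792912883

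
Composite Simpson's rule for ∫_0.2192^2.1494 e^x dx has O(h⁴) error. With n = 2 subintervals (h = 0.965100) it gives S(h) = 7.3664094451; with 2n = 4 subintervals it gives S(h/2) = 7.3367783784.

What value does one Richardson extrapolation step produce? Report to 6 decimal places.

Method order is 4; weight 2^4 = 16.
Weighted: 117.3884540544 − 7.3664094451 = 110.0220446093
Denominator 16 − 1 = 15.
R = 110.0220446093/15 = 7.3348029740
Shift from A(h/2): −0.0019754044.

7.334803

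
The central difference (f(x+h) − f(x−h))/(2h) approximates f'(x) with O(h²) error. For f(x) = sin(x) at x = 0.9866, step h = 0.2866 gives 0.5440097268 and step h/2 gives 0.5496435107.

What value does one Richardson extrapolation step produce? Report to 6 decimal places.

0.551521

r = 2: numerator weight 4, denominator 3.
Top: 4(0.5496435107) − (0.5440097268) = 1.6545643160
Denominator 4 − 1 = 3.
Extrapolated: 1.6545643160 / 3 = 0.5515214387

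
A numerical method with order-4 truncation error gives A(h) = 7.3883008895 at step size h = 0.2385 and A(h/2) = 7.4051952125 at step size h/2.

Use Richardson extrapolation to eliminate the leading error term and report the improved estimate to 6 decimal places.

7.406322

r = 4, so 2^r = 16.
Top: 16(7.4051952125) − (7.3883008895) = 111.0948225105
Denominator 16 − 1 = 15.
R = 111.0948225105/15 = 7.4063215007
Shift from A(h/2): +0.0011262882.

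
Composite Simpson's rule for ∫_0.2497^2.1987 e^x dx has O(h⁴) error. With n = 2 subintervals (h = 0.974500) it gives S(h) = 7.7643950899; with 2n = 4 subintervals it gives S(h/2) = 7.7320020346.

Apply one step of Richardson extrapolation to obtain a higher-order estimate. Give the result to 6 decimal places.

7.729842

Order 4 gives 2^r = 16 and 2^r − 1 = 15.
2^4*A(h/2) = 123.7120325536; minus A(h) gives 115.9476374637.
Denominator 16 − 1 = 15.
Result: 7.7298424976
Gap between inputs: 3.239e-02; correction applied: −0.0021595370.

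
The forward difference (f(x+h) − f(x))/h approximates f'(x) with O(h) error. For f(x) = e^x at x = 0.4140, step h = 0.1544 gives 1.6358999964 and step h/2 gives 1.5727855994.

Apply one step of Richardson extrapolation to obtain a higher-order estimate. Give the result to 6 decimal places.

1.509671

Error is O(h^1); halving h shrinks it by 2^1 = 2.
Weighted: 3.1455711988 − 1.6358999964 = 1.5096712024
(2×1.5727855994 − 1.6358999964)/(2 − 1) = 1.5096712024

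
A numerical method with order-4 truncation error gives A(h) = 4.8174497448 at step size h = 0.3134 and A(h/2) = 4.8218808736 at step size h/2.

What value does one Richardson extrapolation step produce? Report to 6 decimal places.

4.822176

Error is O(h^4); halving h shrinks it by 2^4 = 16.
16 × 4.8218808736 = 77.1500939776; subtract 4.8174497448 → 72.3326442328
Denominator 16 − 1 = 15.
So the Richardson estimate is 4.8221762822.
Correction |R − A(h/2)| = 2.954e-04; gap |A(h/2) − A(h)| = 4.431e-03.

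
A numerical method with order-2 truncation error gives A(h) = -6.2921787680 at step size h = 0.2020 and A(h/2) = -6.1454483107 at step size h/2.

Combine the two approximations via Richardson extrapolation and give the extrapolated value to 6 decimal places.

r = 2, so 2^r = 4.
Difference of the inputs: -6.1454483107 − (-6.2921787680) = 0.1467304573
Divide by 2^2 − 1 = 3: 0.1467304573/3 = 0.0489101524
R = -6.1454483107 + 0.0489101524 = -6.0965381583
Correction |R − A(h/2)| = 4.891e-02; gap |A(h/2) − A(h)| = 1.467e-01.

-6.096538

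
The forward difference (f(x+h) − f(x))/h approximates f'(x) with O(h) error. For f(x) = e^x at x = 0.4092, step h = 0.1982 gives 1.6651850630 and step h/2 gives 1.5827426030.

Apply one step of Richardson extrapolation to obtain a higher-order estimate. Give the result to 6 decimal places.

1.500300

r = 1: numerator weight 2, denominator 1.
Numerator 2 × A(h/2) − A(h) = 2 × 1.5827426030 − 1.6651850630 = 1.5003001430
Extrapolated: 1.5003001430 / 1 = 1.5003001430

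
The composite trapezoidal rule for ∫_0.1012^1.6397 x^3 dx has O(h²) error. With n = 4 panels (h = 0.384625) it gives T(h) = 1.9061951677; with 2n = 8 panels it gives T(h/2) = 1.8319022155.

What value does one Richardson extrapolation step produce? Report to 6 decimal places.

1.807138

Method order is 2; weight 2^2 = 4.
Top: 4(1.8319022155) − (1.9061951677) = 5.4214136943
5.4214136943 ÷ 3 = 1.8071378981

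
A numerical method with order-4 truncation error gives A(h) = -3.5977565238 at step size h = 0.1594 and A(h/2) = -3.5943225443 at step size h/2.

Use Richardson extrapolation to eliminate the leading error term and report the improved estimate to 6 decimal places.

-3.594094

With r = 4 the leading error scales as h^4, so the weight is 2^4 = 16.
Difference of the inputs: -3.5943225443 − (-3.5977565238) = 0.0034339795
Divide by 2^4 − 1 = 15: 0.0034339795/15 = 0.0002289320
R = -3.5943225443 + 0.0002289320 = -3.5940936123
Gap between inputs: 3.434e-03; correction applied: +0.0002289320.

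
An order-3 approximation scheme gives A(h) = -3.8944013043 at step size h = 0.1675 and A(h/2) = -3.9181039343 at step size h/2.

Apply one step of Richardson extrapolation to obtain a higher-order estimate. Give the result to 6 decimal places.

r = 3: numerator weight 8, denominator 7.
2^3×A(h/2) = -31.3448314744; minus A(h) gives -27.4504301701.
R = (-27.4504301701)/7 = -3.9214900243

-3.921490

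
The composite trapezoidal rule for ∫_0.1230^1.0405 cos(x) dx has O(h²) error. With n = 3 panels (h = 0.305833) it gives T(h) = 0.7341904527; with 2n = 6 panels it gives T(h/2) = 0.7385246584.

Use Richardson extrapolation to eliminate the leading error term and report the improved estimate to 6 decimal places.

0.739969

Leading term ∝ h^2; use weight 4 = 2^2.
Weighted: 2.9540986336 − 0.7341904527 = 2.2199081809
Denominator 4 − 1 = 3.
Result: 0.7399693936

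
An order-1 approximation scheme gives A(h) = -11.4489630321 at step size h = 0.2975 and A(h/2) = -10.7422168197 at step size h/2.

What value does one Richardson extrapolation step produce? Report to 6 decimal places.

-10.035471

Error is O(h^1); halving h shrinks it by 2^1 = 2.
A(h/2) − A(h) = -10.7422168197 − (-11.4489630321) = 0.7067462124
Divide by 2^1 − 1 = 1: 0.7067462124/1 = 0.7067462124
R = -10.7422168197 + 0.7067462124 = -10.0354706073
Shift from A(h/2): +0.7067462124.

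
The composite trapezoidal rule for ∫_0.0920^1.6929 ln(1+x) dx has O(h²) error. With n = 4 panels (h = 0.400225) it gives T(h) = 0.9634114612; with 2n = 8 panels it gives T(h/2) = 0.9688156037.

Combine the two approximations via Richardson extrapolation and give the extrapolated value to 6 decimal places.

Order 2 gives 2^r = 4 and 2^r − 1 = 3.
4 × 0.9688156037 = 3.8752624148; 3.8752624148 − 0.9634114612 = 2.9118509536
R = 2.9118509536/3 = 0.9706169845
Correction |R − A(h/2)| = 1.801e-03; gap |A(h/2) − A(h)| = 5.404e-03.

0.970617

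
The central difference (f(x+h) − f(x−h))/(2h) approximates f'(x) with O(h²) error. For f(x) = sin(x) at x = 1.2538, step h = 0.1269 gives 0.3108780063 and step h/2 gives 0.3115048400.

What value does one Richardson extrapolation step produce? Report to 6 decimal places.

With r = 2 the leading error scales as h^2, so the weight is 2^2 = 4.
A(h/2) − A(h) = 0.3115048400 − 0.3108780063 = 0.0006268337
Divide by 2^2 − 1 = 3: 0.0006268337/3 = 0.0002089446
R = A(h/2) + (A(h/2) − A(h))/3 = 0.3115048400 + 0.0002089446 = 0.3117137846

0.311714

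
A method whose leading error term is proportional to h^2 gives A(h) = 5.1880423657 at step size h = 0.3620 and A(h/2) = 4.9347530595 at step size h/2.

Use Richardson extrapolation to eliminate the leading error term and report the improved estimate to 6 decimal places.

4.850323

r = 2, so 2^r = 4.
2^2 × A(h/2) = 19.7390122380; minus A(h) gives 14.5509698723.
(4 × 4.9347530595 − 5.1880423657)/(4 − 1) = 4.8503232908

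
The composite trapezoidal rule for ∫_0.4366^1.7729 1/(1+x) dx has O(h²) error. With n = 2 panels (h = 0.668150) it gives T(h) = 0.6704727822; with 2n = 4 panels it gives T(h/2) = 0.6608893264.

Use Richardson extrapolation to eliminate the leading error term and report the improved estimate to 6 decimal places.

With r = 2 the leading error scales as h^2, so the weight is 2^2 = 4.
4 × 0.6608893264 = 2.6435573056; 2.6435573056 − 0.6704727822 = 1.9730845234
1.9730845234 ÷ 3 = 0.6576948411
Gap between inputs: 9.583e-03; correction applied: −0.0031944853.

0.657695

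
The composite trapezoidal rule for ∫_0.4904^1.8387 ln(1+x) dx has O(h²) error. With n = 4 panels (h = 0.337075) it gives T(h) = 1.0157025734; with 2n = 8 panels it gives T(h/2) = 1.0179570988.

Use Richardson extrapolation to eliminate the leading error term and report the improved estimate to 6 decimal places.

Error is O(h^2); halving h shrinks it by 2^2 = 4.
2^2×A(h/2) = 4.0718283952; minus A(h) gives 3.0561258218.
Extrapolated: 3.0561258218 / 3 = 1.0187086073

1.018709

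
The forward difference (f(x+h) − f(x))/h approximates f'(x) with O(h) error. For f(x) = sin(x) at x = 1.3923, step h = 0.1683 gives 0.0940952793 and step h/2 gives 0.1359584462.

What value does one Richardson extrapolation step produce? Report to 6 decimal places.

0.177822

With r = 1 the leading error scales as h^1, so the weight is 2^1 = 2.
2^1·A(h/2) = 0.2719168924; minus A(h) gives 0.1778216131.
(2·0.1359584462 − 0.0940952793)/(2 − 1) = 0.1778216131
Shift from A(h/2): +0.0418631669.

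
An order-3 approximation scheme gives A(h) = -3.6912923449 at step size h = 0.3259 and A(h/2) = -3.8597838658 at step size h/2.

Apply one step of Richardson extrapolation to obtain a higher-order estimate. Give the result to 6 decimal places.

r = 3: numerator weight 8, denominator 7.
2^3·A(h/2) = -30.8782709264; minus A(h) gives -27.1869785815.
(8·(-3.8597838658) − (-3.6912923449))/(8 − 1) = -3.8838540831
Gap between inputs: 1.685e-01; correction applied: −0.0240702173.

-3.883854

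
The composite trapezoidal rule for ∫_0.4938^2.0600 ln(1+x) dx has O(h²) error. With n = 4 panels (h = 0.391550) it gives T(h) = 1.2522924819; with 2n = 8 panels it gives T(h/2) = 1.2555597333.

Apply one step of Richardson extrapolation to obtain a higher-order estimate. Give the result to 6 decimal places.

1.256649

With r = 2 the leading error scales as h^2, so the weight is 2^2 = 4.
4·1.2555597333 = 5.0222389332; subtract 1.2522924819 → 3.7699464513
R = 3.7699464513/3 = 1.2566488171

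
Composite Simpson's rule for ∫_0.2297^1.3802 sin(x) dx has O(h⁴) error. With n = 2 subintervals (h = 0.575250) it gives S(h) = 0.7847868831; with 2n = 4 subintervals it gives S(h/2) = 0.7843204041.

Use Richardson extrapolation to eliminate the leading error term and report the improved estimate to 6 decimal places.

Method order is 4; weight 2^4 = 16.
Weighted: 12.5491264656 − 0.7847868831 = 11.7643395825
Divide by 2^4 − 1 = 15.
So the Richardson estimate is 0.7842893055.
Correction |R − A(h/2)| = 3.110e-05; gap |A(h/2) − A(h)| = 4.665e-04.

0.784289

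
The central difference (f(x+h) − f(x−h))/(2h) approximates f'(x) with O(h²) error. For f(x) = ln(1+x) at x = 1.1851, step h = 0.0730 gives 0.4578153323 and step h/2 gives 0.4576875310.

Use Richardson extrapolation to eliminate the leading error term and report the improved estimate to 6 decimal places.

Method order is 2; weight 2^2 = 4.
A(h/2) − A(h) = 0.4576875310 − 0.4578153323 = -0.0001278013
Correction (A(h/2) − A(h))/(4 − 1) = (-0.0001278013)/3 = -0.0000426004
R = A(h/2) + (A(h/2) − A(h))/3 = 0.4576875310 − 0.0000426004 = 0.4576449306
Gap between inputs: 1.278e-04; correction applied: −0.0000426004.

0.457645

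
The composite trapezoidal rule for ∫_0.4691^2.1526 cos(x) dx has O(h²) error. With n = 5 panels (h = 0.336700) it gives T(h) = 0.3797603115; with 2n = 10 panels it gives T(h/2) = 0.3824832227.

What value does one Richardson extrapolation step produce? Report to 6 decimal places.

The method has order 2: 2^2 = 4.
Top: 4(0.3824832227) − (0.3797603115) = 1.1501725793
Extrapolated: 1.1501725793 / 3 = 0.3833908598

0.383391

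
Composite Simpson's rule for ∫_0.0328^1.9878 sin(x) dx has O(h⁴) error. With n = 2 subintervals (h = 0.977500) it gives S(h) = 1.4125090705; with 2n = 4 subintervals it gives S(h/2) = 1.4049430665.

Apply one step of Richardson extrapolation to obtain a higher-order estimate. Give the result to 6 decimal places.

1.404439

Error is O(h^4); halving h shrinks it by 2^4 = 16.
16·1.4049430665 − 1.4125090705 = 21.0665799935
Divide by 2^4 − 1 = 15.
R = 21.0665799935/15 = 1.4044386662
Shift from A(h/2): −0.0005044003.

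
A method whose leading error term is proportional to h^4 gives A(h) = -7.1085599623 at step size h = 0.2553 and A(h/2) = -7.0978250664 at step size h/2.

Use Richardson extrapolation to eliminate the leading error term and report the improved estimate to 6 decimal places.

With r = 4 the leading error scales as h^4, so the weight is 2^4 = 16.
16·(-7.0978250664) = -113.5652010624; subtract (-7.1085599623) → -106.4566411001
Divide by 2^4 − 1 = 15.
Extrapolated: (-106.4566411001) / 15 = -7.0971094067
Gap between inputs: 1.073e-02; correction applied: +0.0007156597.

-7.097109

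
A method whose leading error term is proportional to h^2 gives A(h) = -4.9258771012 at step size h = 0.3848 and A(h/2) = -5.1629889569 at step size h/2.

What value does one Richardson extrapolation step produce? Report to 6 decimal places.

Error is O(h^2); halving h shrinks it by 2^2 = 4.
Numerator 4×A(h/2) − A(h) = 4×(-5.1629889569) − (-4.9258771012) = -15.7260787264
Divide by 2^2 − 1 = 3.
R = (-15.7260787264)/3 = -5.2420262421
Correction |R − A(h/2)| = 7.904e-02; gap |A(h/2) − A(h)| = 2.371e-01.

-5.242026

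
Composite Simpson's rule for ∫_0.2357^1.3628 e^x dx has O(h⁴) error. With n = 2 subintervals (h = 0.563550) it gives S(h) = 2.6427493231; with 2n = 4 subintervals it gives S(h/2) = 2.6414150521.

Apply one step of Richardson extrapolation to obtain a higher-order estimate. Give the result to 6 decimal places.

Method order is 4; weight 2^4 = 16.
Numerator 16·A(h/2) − A(h) = 16·2.6414150521 − 2.6427493231 = 39.6198915105
Divide by 2^4 − 1 = 15.
So the Richardson estimate is 2.6413261007.
Shift from A(h/2): −0.0000889514.

2.641326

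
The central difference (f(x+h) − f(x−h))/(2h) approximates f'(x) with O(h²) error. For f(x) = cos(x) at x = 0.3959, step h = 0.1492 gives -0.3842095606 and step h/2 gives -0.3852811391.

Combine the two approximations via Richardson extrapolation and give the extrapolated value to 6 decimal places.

-0.385638

Error is O(h^2); halving h shrinks it by 2^2 = 4.
Difference of the inputs: -0.3852811391 − (-0.3842095606) = -0.0010715785
Divide by 2^2 − 1 = 3: (-0.0010715785)/3 = -0.0003571928
R = -0.3852811391 − 0.0003571928 = -0.3856383319
Shift from A(h/2): −0.0003571928.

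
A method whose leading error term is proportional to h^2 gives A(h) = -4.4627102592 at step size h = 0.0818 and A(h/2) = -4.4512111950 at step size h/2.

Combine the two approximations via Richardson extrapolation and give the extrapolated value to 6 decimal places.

With r = 2 the leading error scales as h^2, so the weight is 2^2 = 4.
4·(-4.4512111950) = -17.8048447800; (-17.8048447800) − (-4.4627102592) = -13.3421345208
(-13.3421345208) ÷ 3 = -4.4473781736
Correction |R − A(h/2)| = 3.833e-03; gap |A(h/2) − A(h)| = 1.150e-02.

-4.447378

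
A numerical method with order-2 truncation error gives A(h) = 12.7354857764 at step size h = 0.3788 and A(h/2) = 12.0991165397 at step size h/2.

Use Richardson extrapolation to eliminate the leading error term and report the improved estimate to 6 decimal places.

r = 2, so 2^r = 4.
2^2 × A(h/2) = 48.3964661588; minus A(h) gives 35.6609803824.
35.6609803824 ÷ 3 = 11.8869934608

11.886993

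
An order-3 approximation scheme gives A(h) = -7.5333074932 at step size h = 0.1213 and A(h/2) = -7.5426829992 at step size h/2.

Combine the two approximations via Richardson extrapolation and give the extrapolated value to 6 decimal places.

Method order is 3; weight 2^3 = 8.
Difference of the inputs: -7.5426829992 − (-7.5333074932) = -0.0093755060
Correction (A(h/2) − A(h))/(8 − 1) = (-0.0093755060)/7 = -0.0013393580
R = A(h/2) + (A(h/2) − A(h))/7 = -7.5426829992 − 0.0013393580 = -7.5440223572

-7.544022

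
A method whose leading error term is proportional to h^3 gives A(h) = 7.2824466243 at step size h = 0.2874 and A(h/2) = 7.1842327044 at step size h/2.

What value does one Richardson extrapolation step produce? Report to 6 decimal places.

7.170202

r = 3, so 2^r = 8.
Top: 8(7.1842327044) − (7.2824466243) = 50.1914150109
(8·7.1842327044 − 7.2824466243)/(8 − 1) = 7.1702021444
Gap between inputs: 9.821e-02; correction applied: −0.0140305600.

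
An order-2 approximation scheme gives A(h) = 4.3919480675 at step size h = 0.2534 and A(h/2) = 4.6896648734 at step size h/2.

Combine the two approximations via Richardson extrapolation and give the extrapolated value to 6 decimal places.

Method order is 2; weight 2^2 = 4.
A(h/2) − A(h) = 4.6896648734 − 4.3919480675 = 0.2977168059
Divide by 2^2 − 1 = 3: 0.2977168059/3 = 0.0992389353
R = 4.6896648734 + 0.0992389353 = 4.7889038087
Correction |R − A(h/2)| = 9.924e-02; gap |A(h/2) − A(h)| = 2.977e-01.

4.788904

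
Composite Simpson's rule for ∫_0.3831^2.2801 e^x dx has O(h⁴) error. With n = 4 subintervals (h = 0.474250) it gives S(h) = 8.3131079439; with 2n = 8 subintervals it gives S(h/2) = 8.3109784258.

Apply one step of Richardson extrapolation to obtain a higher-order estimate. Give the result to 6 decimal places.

Method order is 4; weight 2^4 = 16.
16 × 8.3109784258 = 132.9756548128; subtract 8.3131079439 → 124.6625468689
R = 124.6625468689/15 = 8.3108364579

8.310836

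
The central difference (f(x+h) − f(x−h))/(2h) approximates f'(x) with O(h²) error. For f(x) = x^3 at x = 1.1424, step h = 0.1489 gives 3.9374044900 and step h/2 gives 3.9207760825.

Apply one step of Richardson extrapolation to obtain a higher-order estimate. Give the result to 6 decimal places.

3.915233

r = 2: numerator weight 4, denominator 3.
Weighted: 15.6831043300 − 3.9374044900 = 11.7456998400
11.7456998400 ÷ 3 = 3.9152332800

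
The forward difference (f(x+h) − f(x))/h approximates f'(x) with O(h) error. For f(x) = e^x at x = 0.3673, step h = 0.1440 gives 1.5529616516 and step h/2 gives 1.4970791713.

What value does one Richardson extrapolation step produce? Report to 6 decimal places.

Error is O(h^1); halving h shrinks it by 2^1 = 2.
Numerator 2·A(h/2) − A(h) = 2·1.4970791713 − 1.5529616516 = 1.4411966910
Divide by 2^1 − 1 = 1.
R = 1.4411966910/1 = 1.4411966910

1.441197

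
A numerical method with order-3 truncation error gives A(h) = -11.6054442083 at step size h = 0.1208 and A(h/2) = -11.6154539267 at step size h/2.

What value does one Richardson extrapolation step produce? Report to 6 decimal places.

-11.616884

Leading term ∝ h^3; use weight 8 = 2^3.
2^3 × A(h/2) = -92.9236314136; minus A(h) gives -81.3181872053.
Extrapolated: (-81.3181872053) / 7 = -11.6168838865
Gap between inputs: 1.001e-02; correction applied: −0.0014299598.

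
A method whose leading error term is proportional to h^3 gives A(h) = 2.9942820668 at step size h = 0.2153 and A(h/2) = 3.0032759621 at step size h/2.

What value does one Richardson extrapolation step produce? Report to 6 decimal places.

3.004561

r = 3: numerator weight 8, denominator 7.
8·3.0032759621 − 2.9942820668 = 21.0319256300
Denominator 8 − 1 = 7.
21.0319256300 ÷ 7 = 3.0045608043
Gap between inputs: 8.994e-03; correction applied: +0.0012848422.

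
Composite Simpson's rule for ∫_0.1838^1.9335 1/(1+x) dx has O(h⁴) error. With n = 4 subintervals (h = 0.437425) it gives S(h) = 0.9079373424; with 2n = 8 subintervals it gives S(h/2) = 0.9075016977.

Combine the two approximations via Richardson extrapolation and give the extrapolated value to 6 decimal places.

0.907473

Order 4 gives 2^r = 16 and 2^r − 1 = 15.
16 × 0.9075016977 = 14.5200271632; subtract 0.9079373424 → 13.6120898208
Extrapolated: 13.6120898208 / 15 = 0.9074726547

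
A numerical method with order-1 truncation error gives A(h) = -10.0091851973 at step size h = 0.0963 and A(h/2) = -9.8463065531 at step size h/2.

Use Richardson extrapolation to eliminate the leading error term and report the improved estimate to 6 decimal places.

-9.683428

r = 1: numerator weight 2, denominator 1.
Top: 2(-9.8463065531) − (-10.0091851973) = -9.6834279089
R = (-9.6834279089)/1 = -9.6834279089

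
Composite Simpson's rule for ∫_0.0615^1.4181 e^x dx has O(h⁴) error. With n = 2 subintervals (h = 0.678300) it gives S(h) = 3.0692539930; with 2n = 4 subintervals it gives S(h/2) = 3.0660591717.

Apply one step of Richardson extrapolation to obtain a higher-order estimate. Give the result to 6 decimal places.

3.065846

Order 4 gives 2^r = 16 and 2^r − 1 = 15.
16×3.0660591717 − 3.0692539930 = 45.9876927542
Denominator 16 − 1 = 15.
Extrapolated: 45.9876927542 / 15 = 3.0658461836
Correction |R − A(h/2)| = 2.130e-04; gap |A(h/2) − A(h)| = 3.195e-03.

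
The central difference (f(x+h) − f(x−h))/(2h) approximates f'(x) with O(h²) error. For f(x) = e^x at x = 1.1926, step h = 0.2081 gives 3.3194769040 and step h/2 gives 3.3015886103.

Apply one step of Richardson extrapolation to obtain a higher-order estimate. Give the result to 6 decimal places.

Error is O(h^2); halving h shrinks it by 2^2 = 4.
Difference of the inputs: 3.3015886103 − 3.3194769040 = -0.0178882937
Correction (A(h/2) − A(h))/(4 − 1) = (-0.0178882937)/3 = -0.0059627646
R = 3.3015886103 − 0.0059627646 = 3.2956258457
Correction |R − A(h/2)| = 5.963e-03; gap |A(h/2) − A(h)| = 1.789e-02.

3.295626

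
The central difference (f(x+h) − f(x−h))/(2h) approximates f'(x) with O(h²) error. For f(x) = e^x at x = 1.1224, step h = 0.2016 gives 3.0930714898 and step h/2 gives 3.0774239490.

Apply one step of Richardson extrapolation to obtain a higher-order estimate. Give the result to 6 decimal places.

3.072208

The method has order 2: 2^2 = 4.
Difference of the inputs: 3.0774239490 − 3.0930714898 = -0.0156475408
Correction (A(h/2) − A(h))/(4 − 1) = (-0.0156475408)/3 = -0.0052158469
R = A(h/2) + (A(h/2) − A(h))/3 = 3.0774239490 − 0.0052158469 = 3.0722081021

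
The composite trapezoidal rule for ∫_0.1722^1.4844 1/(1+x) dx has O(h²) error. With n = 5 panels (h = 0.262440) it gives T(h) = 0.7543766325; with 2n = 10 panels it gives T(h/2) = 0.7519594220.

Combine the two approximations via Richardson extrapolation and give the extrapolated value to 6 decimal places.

With r = 2 the leading error scales as h^2, so the weight is 2^2 = 4.
Numerator 4·A(h/2) − A(h) = 4·0.7519594220 − 0.7543766325 = 2.2534610555
Extrapolated: 2.2534610555 / 3 = 0.7511536852

0.751154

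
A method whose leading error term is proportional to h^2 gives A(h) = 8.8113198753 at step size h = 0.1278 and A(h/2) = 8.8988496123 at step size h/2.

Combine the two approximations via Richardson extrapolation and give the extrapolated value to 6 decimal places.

8.928026

With r = 2 the leading error scales as h^2, so the weight is 2^2 = 4.
Numerator 4*A(h/2) − A(h) = 4*8.8988496123 − 8.8113198753 = 26.7840785739
26.7840785739 ÷ 3 = 8.9280261913
Shift from A(h/2): +0.0291765790.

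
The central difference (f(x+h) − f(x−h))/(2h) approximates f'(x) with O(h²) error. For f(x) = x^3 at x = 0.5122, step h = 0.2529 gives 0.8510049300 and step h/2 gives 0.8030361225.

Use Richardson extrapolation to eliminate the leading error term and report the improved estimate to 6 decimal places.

0.787047

r = 2, so 2^r = 4.
Difference of the inputs: 0.8030361225 − 0.8510049300 = -0.0479688075
Divide by 2^2 − 1 = 3: (-0.0479688075)/3 = -0.0159896025
R = 0.8030361225 − 0.0159896025 = 0.7870465200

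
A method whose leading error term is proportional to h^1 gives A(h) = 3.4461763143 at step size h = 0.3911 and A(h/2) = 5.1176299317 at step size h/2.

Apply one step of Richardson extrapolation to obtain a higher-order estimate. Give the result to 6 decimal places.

6.789084

Error is O(h^1); halving h shrinks it by 2^1 = 2.
Top: 2(5.1176299317) − (3.4461763143) = 6.7890835491
6.7890835491 ÷ 1 = 6.7890835491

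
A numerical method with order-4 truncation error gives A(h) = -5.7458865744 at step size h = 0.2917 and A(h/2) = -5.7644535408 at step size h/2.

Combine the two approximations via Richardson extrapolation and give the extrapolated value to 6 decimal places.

Method order is 4; weight 2^4 = 16.
A(h/2) − A(h) = -5.7644535408 − (-5.7458865744) = -0.0185669664
Correction (A(h/2) − A(h))/(16 − 1) = (-0.0185669664)/15 = -0.0012377978
R = -5.7644535408 − 0.0012377978 = -5.7656913386
Correction |R − A(h/2)| = 1.238e-03; gap |A(h/2) − A(h)| = 1.857e-02.

-5.765691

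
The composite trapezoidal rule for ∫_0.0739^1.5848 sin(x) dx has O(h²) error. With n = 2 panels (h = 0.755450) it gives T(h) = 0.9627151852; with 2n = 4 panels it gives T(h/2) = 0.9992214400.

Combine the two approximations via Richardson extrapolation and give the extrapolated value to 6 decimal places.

Leading term ∝ h^2; use weight 4 = 2^2.
2^2 × A(h/2) = 3.9968857600; minus A(h) gives 3.0341705748.
Divide by 2^2 − 1 = 3.
Extrapolated: 3.0341705748 / 3 = 1.0113901916
Shift from A(h/2): +0.0121687516.

1.011390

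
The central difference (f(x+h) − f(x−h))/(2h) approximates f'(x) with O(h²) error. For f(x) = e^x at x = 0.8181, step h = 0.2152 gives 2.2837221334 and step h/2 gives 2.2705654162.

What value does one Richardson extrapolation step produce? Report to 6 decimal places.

Error is O(h^2); halving h shrinks it by 2^2 = 4.
2^2·A(h/2) = 9.0822616648; minus A(h) gives 6.7985395314.
R = 6.7985395314/3 = 2.2661798438

2.266180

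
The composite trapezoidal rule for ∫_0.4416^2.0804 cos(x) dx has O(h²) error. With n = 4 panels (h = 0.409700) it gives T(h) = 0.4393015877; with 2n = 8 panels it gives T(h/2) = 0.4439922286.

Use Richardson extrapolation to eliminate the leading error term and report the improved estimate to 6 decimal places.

Order 2 gives 2^r = 4 and 2^r − 1 = 3.
2^2·A(h/2) = 1.7759689144; minus A(h) gives 1.3366673267.
Denominator 4 − 1 = 3.
(4·0.4439922286 − 0.4393015877)/(4 − 1) = 0.4455557756
Gap between inputs: 4.691e-03; correction applied: +0.0015635470.

0.445556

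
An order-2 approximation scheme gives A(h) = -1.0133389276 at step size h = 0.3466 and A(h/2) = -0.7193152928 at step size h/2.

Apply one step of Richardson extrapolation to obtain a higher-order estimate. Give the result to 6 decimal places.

The method has order 2: 2^2 = 4.
4*(-0.7193152928) = -2.8772611712; (-2.8772611712) − (-1.0133389276) = -1.8639222436
Divide by 2^2 − 1 = 3.
R = (-1.8639222436)/3 = -0.6213074145

-0.621307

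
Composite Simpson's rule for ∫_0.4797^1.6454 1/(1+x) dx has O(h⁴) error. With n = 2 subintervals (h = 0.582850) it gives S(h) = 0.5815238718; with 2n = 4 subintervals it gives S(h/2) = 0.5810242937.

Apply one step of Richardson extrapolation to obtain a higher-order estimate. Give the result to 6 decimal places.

0.580991

r = 4, so 2^r = 16.
A(h/2) − A(h) = 0.5810242937 − 0.5815238718 = -0.0004995781
Correction (A(h/2) − A(h))/(16 − 1) = (-0.0004995781)/15 = -0.0000333052
R = 0.5810242937 − 0.0000333052 = 0.5809909885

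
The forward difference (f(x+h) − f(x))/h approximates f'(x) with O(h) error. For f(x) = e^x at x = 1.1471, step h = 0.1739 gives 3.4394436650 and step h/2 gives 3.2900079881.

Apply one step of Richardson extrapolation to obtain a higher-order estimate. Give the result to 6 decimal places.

3.140572

The method has order 1: 2^1 = 2.
Top: 2(3.2900079881) − (3.4394436650) = 3.1405723112
Divide by 2^1 − 1 = 1.
So the Richardson estimate is 3.1405723112.
Gap between inputs: 1.494e-01; correction applied: −0.1494356769.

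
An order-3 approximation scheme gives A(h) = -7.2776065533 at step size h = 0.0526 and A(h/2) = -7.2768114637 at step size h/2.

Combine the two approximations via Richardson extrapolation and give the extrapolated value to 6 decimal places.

-7.276698

Method order is 3; weight 2^3 = 8.
8×(-7.2768114637) = -58.2144917096; (-58.2144917096) − (-7.2776065533) = -50.9368851563
Denominator 8 − 1 = 7.
So the Richardson estimate is -7.2766978795.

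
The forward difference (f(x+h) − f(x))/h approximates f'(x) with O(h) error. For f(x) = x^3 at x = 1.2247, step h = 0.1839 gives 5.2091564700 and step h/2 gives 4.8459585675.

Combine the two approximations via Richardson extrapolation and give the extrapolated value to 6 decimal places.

4.482761

r = 1: numerator weight 2, denominator 1.
2^1·A(h/2) = 9.6919171350; minus A(h) gives 4.4827606650.
Denominator 2 − 1 = 1.
(2·4.8459585675 − 5.2091564700)/(2 − 1) = 4.4827606650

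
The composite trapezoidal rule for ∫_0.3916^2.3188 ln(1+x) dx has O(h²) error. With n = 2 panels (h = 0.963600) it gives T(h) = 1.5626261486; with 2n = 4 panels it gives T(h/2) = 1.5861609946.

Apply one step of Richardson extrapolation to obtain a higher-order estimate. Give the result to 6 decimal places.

Leading term ∝ h^2; use weight 4 = 2^2.
4*1.5861609946 = 6.3446439784; subtract 1.5626261486 → 4.7820178298
Divide by 2^2 − 1 = 3.
Extrapolated: 4.7820178298 / 3 = 1.5940059433

1.594006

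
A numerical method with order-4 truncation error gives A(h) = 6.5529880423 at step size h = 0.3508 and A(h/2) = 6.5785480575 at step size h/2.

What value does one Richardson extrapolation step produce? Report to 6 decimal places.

Method order is 4; weight 2^4 = 16.
Top: 16(6.5785480575) − (6.5529880423) = 98.7037808777
Denominator 16 − 1 = 15.
98.7037808777 ÷ 15 = 6.5802520585

6.580252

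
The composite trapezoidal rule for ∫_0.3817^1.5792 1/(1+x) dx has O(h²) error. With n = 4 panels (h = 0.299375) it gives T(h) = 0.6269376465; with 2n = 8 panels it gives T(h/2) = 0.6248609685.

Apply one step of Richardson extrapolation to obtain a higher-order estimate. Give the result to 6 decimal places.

r = 2: numerator weight 4, denominator 3.
Top: 4(0.6248609685) − (0.6269376465) = 1.8725062275
Denominator 4 − 1 = 3.
Result: 0.6241687425
Gap between inputs: 2.077e-03; correction applied: −0.0006922260.

0.624169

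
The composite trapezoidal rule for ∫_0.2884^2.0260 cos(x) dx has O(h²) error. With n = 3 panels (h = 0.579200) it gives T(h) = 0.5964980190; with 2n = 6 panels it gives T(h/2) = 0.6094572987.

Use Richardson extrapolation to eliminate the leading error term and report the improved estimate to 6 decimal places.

Error is O(h^2); halving h shrinks it by 2^2 = 4.
2^2 × A(h/2) = 2.4378291948; minus A(h) gives 1.8413311758.
Denominator 4 − 1 = 3.
R = 1.8413311758/3 = 0.6137770586
Gap between inputs: 1.296e-02; correction applied: +0.0043197599.

0.613777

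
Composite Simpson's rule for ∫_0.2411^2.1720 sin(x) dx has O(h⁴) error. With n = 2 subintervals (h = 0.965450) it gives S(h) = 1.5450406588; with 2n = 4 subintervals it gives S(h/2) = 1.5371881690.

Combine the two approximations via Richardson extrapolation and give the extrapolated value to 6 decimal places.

Order 4 gives 2^r = 16 and 2^r − 1 = 15.
16×1.5371881690 − 1.5450406588 = 23.0499700452
Denominator 16 − 1 = 15.
R = 23.0499700452/15 = 1.5366646697
Gap between inputs: 7.852e-03; correction applied: −0.0005234993.

1.536665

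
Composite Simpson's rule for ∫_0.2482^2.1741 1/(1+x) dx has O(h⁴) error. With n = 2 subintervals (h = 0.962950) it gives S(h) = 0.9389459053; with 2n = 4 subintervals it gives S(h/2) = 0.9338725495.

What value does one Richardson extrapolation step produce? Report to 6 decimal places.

Method order is 4; weight 2^4 = 16.
Numerator 16×A(h/2) − A(h) = 16×0.9338725495 − 0.9389459053 = 14.0030148867
Extrapolated: 14.0030148867 / 15 = 0.9335343258
Shift from A(h/2): −0.0003382237.

0.933534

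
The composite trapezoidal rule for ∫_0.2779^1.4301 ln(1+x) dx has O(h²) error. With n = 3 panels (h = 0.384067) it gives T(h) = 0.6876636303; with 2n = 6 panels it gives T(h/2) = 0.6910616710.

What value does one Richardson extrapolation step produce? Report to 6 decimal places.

Method order is 2; weight 2^2 = 4.
A(h/2) − A(h) = 0.6910616710 − 0.6876636303 = 0.0033980407
Divide by 2^2 − 1 = 3: 0.0033980407/3 = 0.0011326802
R = A(h/2) + (A(h/2) − A(h))/3 = 0.6910616710 + 0.0011326802 = 0.6921943512
Gap between inputs: 3.398e-03; correction applied: +0.0011326802.

0.692194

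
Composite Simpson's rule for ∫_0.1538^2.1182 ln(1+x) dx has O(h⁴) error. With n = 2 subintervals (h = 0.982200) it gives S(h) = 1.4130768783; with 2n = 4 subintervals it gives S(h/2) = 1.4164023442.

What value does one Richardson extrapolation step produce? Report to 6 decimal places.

Method order is 4; weight 2^4 = 16.
A(h/2) − A(h) = 1.4164023442 − 1.4130768783 = 0.0033254659
Correction (A(h/2) − A(h))/(16 − 1) = 0.0033254659/15 = 0.0002216977
R = 1.4164023442 + 0.0002216977 = 1.4166240419
Correction |R − A(h/2)| = 2.217e-04; gap |A(h/2) − A(h)| = 3.325e-03.

1.416624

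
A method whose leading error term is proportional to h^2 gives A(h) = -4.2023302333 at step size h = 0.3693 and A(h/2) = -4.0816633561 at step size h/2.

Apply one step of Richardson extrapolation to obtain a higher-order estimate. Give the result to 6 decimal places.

Method order is 2; weight 2^2 = 4.
Numerator 4×A(h/2) − A(h) = 4×(-4.0816633561) − (-4.2023302333) = -12.1243231911
R = (-12.1243231911)/3 = -4.0414410637
Gap between inputs: 1.207e-01; correction applied: +0.0402222924.

-4.041441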